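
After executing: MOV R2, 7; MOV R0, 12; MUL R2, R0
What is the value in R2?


Register state trace:
  MOV R2, 7  → R2 = 7
  MOV R0, 12  → R0 = 12
  MUL R2, R0  → R2 = 7 * 12 = 84
Final: R2 = 84

84


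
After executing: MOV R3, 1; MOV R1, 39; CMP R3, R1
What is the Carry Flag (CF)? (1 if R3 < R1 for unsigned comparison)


Register state trace:
  MOV R3, 1  → R3 = 1
  MOV R1, 39  → R1 = 39
  CMP R3, R1  → unsigned 1 - 39: borrow occurs
  1 < 39, so CF = 1
CF = 1

1


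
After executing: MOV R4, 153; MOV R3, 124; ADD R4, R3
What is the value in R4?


Register state trace:
  MOV R4, 153  → R4 = 153
  MOV R3, 124  → R3 = 124
  ADD R4, R3  → R4 = 153 + 124 = 277
Final: R4 = 277

277


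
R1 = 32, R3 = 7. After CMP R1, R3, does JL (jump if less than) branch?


Trace:
  R1 = 32, R3 = 7
  CMP R1, R3  → compares 32 vs 7
  JL checks: is 32 less than 7?
  32 > 7, so condition is false
Branch taken: No

No


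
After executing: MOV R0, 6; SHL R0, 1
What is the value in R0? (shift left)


Register state trace:
  MOV R0, 6  → R0 = 6
  SHL R0, 1  → R0 = 6 << 1 = 6 * 2^1 = 12
Final: R0 = 12

12


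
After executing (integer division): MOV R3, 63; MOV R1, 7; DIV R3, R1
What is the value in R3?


Register state trace:
  MOV R3, 63  → R3 = 63
  MOV R1, 7  → R1 = 7
  DIV R3, R1  → R3 = 63 // 7 = 9
Final: R3 = 9

9


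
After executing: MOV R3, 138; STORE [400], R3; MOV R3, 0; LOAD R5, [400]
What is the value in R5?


Register and memory trace:
  MOV R3, 138  → R3 = 138
  STORE [400], R3  → mem[400] = 138
  MOV R3, 0  → R3 = 0
  LOAD R5, [400]  → R5 = mem[400] = 138
Final: R5 = 138

138


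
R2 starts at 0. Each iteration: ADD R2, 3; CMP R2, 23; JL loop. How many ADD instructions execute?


Loop trace (R2 starts at 0, target 23, step 3):
  ADD #1: R2 = 0 + 3 = 3  → 3 < 23, loop
  ADD #2: R2 = 3 + 3 = 6  → 6 < 23, loop
  ADD #3: R2 = 6 + 3 = 9  → 9 < 23, loop
  ADD #4: R2 = 9 + 3 = 12  → 12 < 23, loop
  ADD #5: R2 = 12 + 3 = 15  → 15 < 23, loop
  ADD #6: R2 = 15 + 3 = 18  → 18 < 23, loop
  ADD #7: R2 = 18 + 3 = 21  → 21 < 23, loop
  ADD #8: R2 = 21 + 3 = 24  → 24 >= 23, exit
Total ADD instructions: 8

8


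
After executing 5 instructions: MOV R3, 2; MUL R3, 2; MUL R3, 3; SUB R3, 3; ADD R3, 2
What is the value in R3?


Register state trace:
  MOV R3, 2  → R3 = 2
  MUL R3, 2  → R3 = 2 * 2 = 4
  MUL R3, 3  → R3 = 4 * 3 = 12
  SUB R3, 3  → R3 = 12 - 3 = 9
  ADD R3, 2  → R3 = 9 + 2 = 11
Final: R3 = 11

11


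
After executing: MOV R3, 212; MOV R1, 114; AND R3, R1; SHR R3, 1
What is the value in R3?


Register state trace:
  MOV R3, 212  → R3 = 212 (0b11010100)
  MOV R1, 114  → R1 = 114 (0b01110010)
  AND R3, R1  → R3 = 212 AND 114 = 80 (0b01010000)
  SHR R3, 1  → R3 = 80 >> 1 = 40
Final: R3 = 40

40


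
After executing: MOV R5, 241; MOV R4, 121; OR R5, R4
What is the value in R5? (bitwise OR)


Register state trace:
  MOV R5, 241  → R5 = 241 (0b11110001)
  MOV R4, 121  → R4 = 121 (0b01111001)
  OR R5, R4   → R5 = 241 OR 121 = 249 (0b11111001)
Final: R5 = 249

249


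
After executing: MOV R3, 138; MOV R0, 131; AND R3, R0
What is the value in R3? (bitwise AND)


Register state trace:
  MOV R3, 138  → R3 = 138 (0b10001010)
  MOV R0, 131  → R0 = 131 (0b10000011)
  AND R3, R0  → R3 = 138 AND 131 = 130 (0b10000010)
Final: R3 = 130

130


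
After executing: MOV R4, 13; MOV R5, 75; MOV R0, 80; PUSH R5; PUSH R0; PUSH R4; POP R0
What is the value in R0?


Stack trace (top is rightmost):
  MOV R4, 13  → R4 = 13
  MOV R5, 75  → R5 = 75
  MOV R0, 80  → R0 = 80
  PUSH R5  → stack: [75]
  PUSH R0  → stack: [75, 80]
  PUSH R4  → stack: [75, 80, 13]
  POP R0  → R0 = 13, stack: [75, 80]
Final: R0 = 13

13


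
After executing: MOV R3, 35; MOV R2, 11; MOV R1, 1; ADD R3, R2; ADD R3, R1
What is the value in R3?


Register state trace:
  MOV R3, 35  → R3 = 35
  MOV R2, 11  → R2 = 11
  MOV R1, 1  → R1 = 1
  ADD R3, R2  → R3 = 35 + 11 = 46
  ADD R3, R1  → R3 = 46 + 1 = 47
Final: R3 = 47

47


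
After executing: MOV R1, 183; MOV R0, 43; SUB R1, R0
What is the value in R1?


Register state trace:
  MOV R1, 183  → R1 = 183
  MOV R0, 43  → R0 = 43
  SUB R1, R0  → R1 = 183 - 43 = 140
Final: R1 = 140

140


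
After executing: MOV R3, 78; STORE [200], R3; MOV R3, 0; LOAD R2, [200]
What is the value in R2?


Register and memory trace:
  MOV R3, 78  → R3 = 78
  STORE [200], R3  → mem[200] = 78
  MOV R3, 0  → R3 = 0
  LOAD R2, [200]  → R2 = mem[200] = 78
Final: R2 = 78

78


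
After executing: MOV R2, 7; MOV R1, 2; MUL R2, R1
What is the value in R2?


Register state trace:
  MOV R2, 7  → R2 = 7
  MOV R1, 2  → R1 = 2
  MUL R2, R1  → R2 = 7 * 2 = 14
Final: R2 = 14

14


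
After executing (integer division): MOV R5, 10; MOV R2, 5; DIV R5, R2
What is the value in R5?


Register state trace:
  MOV R5, 10  → R5 = 10
  MOV R2, 5  → R2 = 5
  DIV R5, R2  → R5 = 10 // 5 = 2
Final: R5 = 2

2


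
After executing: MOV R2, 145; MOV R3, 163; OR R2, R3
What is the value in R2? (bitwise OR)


Register state trace:
  MOV R2, 145  → R2 = 145 (0b10010001)
  MOV R3, 163  → R3 = 163 (0b10100011)
  OR R2, R3   → R2 = 145 OR 163 = 179 (0b10110011)
Final: R2 = 179

179


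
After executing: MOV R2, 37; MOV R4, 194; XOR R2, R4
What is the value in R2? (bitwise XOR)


Register state trace:
  MOV R2, 37  → R2 = 37 (0b00100101)
  MOV R4, 194  → R4 = 194 (0b11000010)
  XOR R2, R4  → R2 = 37 XOR 194 = 231 (0b11100111)
Final: R2 = 231

231


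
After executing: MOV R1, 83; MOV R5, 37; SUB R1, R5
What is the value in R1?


Register state trace:
  MOV R1, 83  → R1 = 83
  MOV R5, 37  → R5 = 37
  SUB R1, R5  → R1 = 83 - 37 = 46
Final: R1 = 46

46


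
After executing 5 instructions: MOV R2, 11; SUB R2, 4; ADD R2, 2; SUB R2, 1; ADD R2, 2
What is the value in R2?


Register state trace:
  MOV R2, 11  → R2 = 11
  SUB R2, 4  → R2 = 11 - 4 = 7
  ADD R2, 2  → R2 = 7 + 2 = 9
  SUB R2, 1  → R2 = 9 - 1 = 8
  ADD R2, 2  → R2 = 8 + 2 = 10
Final: R2 = 10

10


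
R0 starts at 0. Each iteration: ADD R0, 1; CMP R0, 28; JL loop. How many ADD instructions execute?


Loop trace (R0 starts at 0, target 28, step 1):
  ADD #1: R0 = 0 + 1 = 1  → 1 < 28, loop
  ADD #2: R0 = 1 + 1 = 2  → 2 < 28, loop
  ADD #3: R0 = 2 + 1 = 3  → 3 < 28, loop
  ADD #4: R0 = 3 + 1 = 4  → 4 < 28, loop
  ADD #5: R0 = 4 + 1 = 5  → 5 < 28, loop
  ADD #6: R0 = 5 + 1 = 6  → 6 < 28, loop
  ADD #7: R0 = 6 + 1 = 7  → 7 < 28, loop
  ADD #8: R0 = 7 + 1 = 8  → 8 < 28, loop
  ADD #9: R0 = 8 + 1 = 9  → 9 < 28, loop
  ADD #10: R0 = 9 + 1 = 10  → 10 < 28, loop
  ADD #11: R0 = 10 + 1 = 11  → 11 < 28, loop
  ADD #12: R0 = 11 + 1 = 12  → 12 < 28, loop
  ADD #13: R0 = 12 + 1 = 13  → 13 < 28, loop
  ADD #14: R0 = 13 + 1 = 14  → 14 < 28, loop
  ADD #15: R0 = 14 + 1 = 15  → 15 < 28, loop
  ADD #16: R0 = 15 + 1 = 16  → 16 < 28, loop
  ADD #17: R0 = 16 + 1 = 17  → 17 < 28, loop
  ADD #18: R0 = 17 + 1 = 18  → 18 < 28, loop
  ADD #19: R0 = 18 + 1 = 19  → 19 < 28, loop
  ADD #20: R0 = 19 + 1 = 20  → 20 < 28, loop
  ADD #21: R0 = 20 + 1 = 21  → 21 < 28, loop
  ADD #22: R0 = 21 + 1 = 22  → 22 < 28, loop
  ADD #23: R0 = 22 + 1 = 23  → 23 < 28, loop
  ADD #24: R0 = 23 + 1 = 24  → 24 < 28, loop
  ADD #25: R0 = 24 + 1 = 25  → 25 < 28, loop
  ADD #26: R0 = 25 + 1 = 26  → 26 < 28, loop
  ADD #27: R0 = 26 + 1 = 27  → 27 < 28, loop
  ADD #28: R0 = 27 + 1 = 28  → 28 >= 28, exit
Total ADD instructions: 28

28


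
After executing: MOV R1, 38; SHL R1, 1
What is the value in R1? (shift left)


Register state trace:
  MOV R1, 38  → R1 = 38
  SHL R1, 1  → R1 = 38 << 1 = 38 * 2^1 = 76
Final: R1 = 76

76


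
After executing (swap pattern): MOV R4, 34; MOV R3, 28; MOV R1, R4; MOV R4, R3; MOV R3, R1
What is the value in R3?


Register state trace (swap pattern):
  MOV R4, 34  → R4 = 34
  MOV R3, 28  → R3 = 28
  MOV R1, R4  → R1 = 34  (save R4)
  MOV R4, R3  → R4 = 28  (R4 gets R3's value)
  MOV R3, R1  → R3 = 34  (R3 gets saved value)
Final: R3 = 34

34


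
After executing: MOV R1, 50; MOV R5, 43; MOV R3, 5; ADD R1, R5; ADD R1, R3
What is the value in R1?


Register state trace:
  MOV R1, 50  → R1 = 50
  MOV R5, 43  → R5 = 43
  MOV R3, 5  → R3 = 5
  ADD R1, R5  → R1 = 50 + 43 = 93
  ADD R1, R3  → R1 = 93 + 5 = 98
Final: R1 = 98

98


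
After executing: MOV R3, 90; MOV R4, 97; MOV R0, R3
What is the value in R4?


Register state trace:
  MOV R3, 90  → R3 = 90
  MOV R4, 97  → R4 = 97
  MOV R0, R3  → R0 = 90
Final: R4 = 97

97


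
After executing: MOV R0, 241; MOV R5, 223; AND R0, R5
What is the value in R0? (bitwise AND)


Register state trace:
  MOV R0, 241  → R0 = 241 (0b11110001)
  MOV R5, 223  → R5 = 223 (0b11011111)
  AND R0, R5  → R0 = 241 AND 223 = 209 (0b11010001)
Final: R0 = 209

209


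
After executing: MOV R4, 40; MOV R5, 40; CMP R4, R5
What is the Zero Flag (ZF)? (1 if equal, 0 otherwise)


Register state trace:
  MOV R4, 40  → R4 = 40
  MOV R5, 40  → R5 = 40
  CMP R4, R5  → computes 40 - 40 = 0
  Result is zero, so values are equal
ZF = 1

1


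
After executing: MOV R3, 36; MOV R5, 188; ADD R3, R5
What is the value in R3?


Register state trace:
  MOV R3, 36  → R3 = 36
  MOV R5, 188  → R5 = 188
  ADD R3, R5  → R3 = 36 + 188 = 224
Final: R3 = 224

224


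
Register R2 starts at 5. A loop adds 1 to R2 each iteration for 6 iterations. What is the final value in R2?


Starting value: R2 = 5
  Iter 1: R2 = 5 + 1 = 6
  Iter 2: R2 = 6 + 1 = 7
  Iter 3: R2 = 7 + 1 = 8
  Iter 4: R2 = 8 + 1 = 9
  Iter 5: R2 = 9 + 1 = 10
  Iter 6: R2 = 10 + 1 = 11
Final: R2 = 11

11


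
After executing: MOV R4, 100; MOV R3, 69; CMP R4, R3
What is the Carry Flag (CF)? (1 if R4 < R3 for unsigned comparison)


Register state trace:
  MOV R4, 100  → R4 = 100
  MOV R3, 69  → R3 = 69
  CMP R4, R3  → unsigned 100 - 69: no borrow
  100 >= 69, so CF = 0
CF = 0

0


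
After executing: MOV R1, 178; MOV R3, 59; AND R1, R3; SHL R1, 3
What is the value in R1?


Register state trace:
  MOV R1, 178  → R1 = 178 (0b10110010)
  MOV R3, 59  → R3 = 59 (0b00111011)
  AND R1, R3  → R1 = 178 AND 59 = 50 (0b00110010)
  SHL R1, 3  → R1 = 50 << 3 = 400
Final: R1 = 400

400


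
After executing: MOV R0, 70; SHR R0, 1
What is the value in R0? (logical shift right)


Register state trace:
  MOV R0, 70  → R0 = 70
  SHR R0, 1  → R0 = 70 >> 1 = 70 // 2^1 = 35
Final: R0 = 35

35


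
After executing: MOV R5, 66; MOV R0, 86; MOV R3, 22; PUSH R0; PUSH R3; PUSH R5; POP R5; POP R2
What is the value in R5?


Stack trace (top is rightmost):
  MOV R5, 66  → R5 = 66
  MOV R0, 86  → R0 = 86
  MOV R3, 22  → R3 = 22
  PUSH R0  → stack: [86]
  PUSH R3  → stack: [86, 22]
  PUSH R5  → stack: [86, 22, 66]
  POP R5  → R5 = 66, stack: [86, 22]
  POP R2  → R2 = 22, stack: [86]
Final: R5 = 66

66


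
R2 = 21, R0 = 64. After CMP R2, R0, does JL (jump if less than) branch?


Trace:
  R2 = 21, R0 = 64
  CMP R2, R0  → compares 21 vs 64
  JL checks: is 21 less than 64?
  21 < 64, so condition is true
Branch taken: Yes

Yes


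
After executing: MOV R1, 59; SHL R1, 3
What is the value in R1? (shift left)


Register state trace:
  MOV R1, 59  → R1 = 59
  SHL R1, 3  → R1 = 59 << 3 = 59 * 2^3 = 472
Final: R1 = 472

472


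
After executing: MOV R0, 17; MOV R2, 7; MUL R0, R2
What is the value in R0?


Register state trace:
  MOV R0, 17  → R0 = 17
  MOV R2, 7  → R2 = 7
  MUL R0, R2  → R0 = 17 * 7 = 119
Final: R0 = 119

119


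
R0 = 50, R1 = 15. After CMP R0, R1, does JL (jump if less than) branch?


Trace:
  R0 = 50, R1 = 15
  CMP R0, R1  → compares 50 vs 15
  JL checks: is 50 less than 15?
  50 > 15, so condition is false
Branch taken: No

No


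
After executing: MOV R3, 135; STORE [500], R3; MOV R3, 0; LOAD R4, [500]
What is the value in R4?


Register and memory trace:
  MOV R3, 135  → R3 = 135
  STORE [500], R3  → mem[500] = 135
  MOV R3, 0  → R3 = 0
  LOAD R4, [500]  → R4 = mem[500] = 135
Final: R4 = 135

135


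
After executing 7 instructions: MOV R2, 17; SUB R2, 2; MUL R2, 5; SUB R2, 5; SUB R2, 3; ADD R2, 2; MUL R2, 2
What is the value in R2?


Register state trace:
  MOV R2, 17  → R2 = 17
  SUB R2, 2  → R2 = 17 - 2 = 15
  MUL R2, 5  → R2 = 15 * 5 = 75
  SUB R2, 5  → R2 = 75 - 5 = 70
  SUB R2, 3  → R2 = 70 - 3 = 67
  ADD R2, 2  → R2 = 67 + 2 = 69
  MUL R2, 2  → R2 = 69 * 2 = 138
Final: R2 = 138

138


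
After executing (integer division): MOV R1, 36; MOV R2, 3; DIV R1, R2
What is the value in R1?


Register state trace:
  MOV R1, 36  → R1 = 36
  MOV R2, 3  → R2 = 3
  DIV R1, R2  → R1 = 36 // 3 = 12
Final: R1 = 12

12


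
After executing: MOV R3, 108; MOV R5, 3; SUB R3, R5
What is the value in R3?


Register state trace:
  MOV R3, 108  → R3 = 108
  MOV R5, 3  → R5 = 3
  SUB R3, R5  → R3 = 108 - 3 = 105
Final: R3 = 105

105


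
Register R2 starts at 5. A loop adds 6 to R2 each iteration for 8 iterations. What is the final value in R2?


Starting value: R2 = 5
  Iter 1: R2 = 5 + 6 = 11
  Iter 2: R2 = 11 + 6 = 17
  Iter 3: R2 = 17 + 6 = 23
  Iter 4: R2 = 23 + 6 = 29
  Iter 5: R2 = 29 + 6 = 35
  Iter 6: R2 = 35 + 6 = 41
  Iter 7: R2 = 41 + 6 = 47
  Iter 8: R2 = 47 + 6 = 53
Final: R2 = 53

53


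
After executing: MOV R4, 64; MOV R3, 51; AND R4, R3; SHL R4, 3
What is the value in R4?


Register state trace:
  MOV R4, 64  → R4 = 64 (0b01000000)
  MOV R3, 51  → R3 = 51 (0b00110011)
  AND R4, R3  → R4 = 64 AND 51 = 0 (0b00000000)
  SHL R4, 3  → R4 = 0 << 3 = 0
Final: R4 = 0

0


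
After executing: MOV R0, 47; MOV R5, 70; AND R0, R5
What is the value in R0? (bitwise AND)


Register state trace:
  MOV R0, 47  → R0 = 47 (0b00101111)
  MOV R5, 70  → R5 = 70 (0b01000110)
  AND R0, R5  → R0 = 47 AND 70 = 6 (0b00000110)
Final: R0 = 6

6


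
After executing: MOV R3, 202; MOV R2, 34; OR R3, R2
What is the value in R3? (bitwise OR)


Register state trace:
  MOV R3, 202  → R3 = 202 (0b11001010)
  MOV R2, 34  → R2 = 34 (0b00100010)
  OR R3, R2   → R3 = 202 OR 34 = 234 (0b11101010)
Final: R3 = 234

234


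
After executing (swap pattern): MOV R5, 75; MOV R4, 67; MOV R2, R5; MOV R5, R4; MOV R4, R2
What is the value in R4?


Register state trace (swap pattern):
  MOV R5, 75  → R5 = 75
  MOV R4, 67  → R4 = 67
  MOV R2, R5  → R2 = 75  (save R5)
  MOV R5, R4  → R5 = 67  (R5 gets R4's value)
  MOV R4, R2  → R4 = 75  (R4 gets saved value)
Final: R4 = 75

75


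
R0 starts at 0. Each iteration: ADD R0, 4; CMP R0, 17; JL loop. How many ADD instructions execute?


Loop trace (R0 starts at 0, target 17, step 4):
  ADD #1: R0 = 0 + 4 = 4  → 4 < 17, loop
  ADD #2: R0 = 4 + 4 = 8  → 8 < 17, loop
  ADD #3: R0 = 8 + 4 = 12  → 12 < 17, loop
  ADD #4: R0 = 12 + 4 = 16  → 16 < 17, loop
  ADD #5: R0 = 16 + 4 = 20  → 20 >= 17, exit
Total ADD instructions: 5

5


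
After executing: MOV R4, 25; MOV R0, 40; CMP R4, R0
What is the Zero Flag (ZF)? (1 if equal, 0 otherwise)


Register state trace:
  MOV R4, 25  → R4 = 25
  MOV R0, 40  → R0 = 40
  CMP R4, R0  → computes 25 - 40 = -15
  Result is nonzero, so values are not equal
ZF = 0

0


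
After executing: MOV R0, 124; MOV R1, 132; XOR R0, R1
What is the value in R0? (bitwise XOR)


Register state trace:
  MOV R0, 124  → R0 = 124 (0b01111100)
  MOV R1, 132  → R1 = 132 (0b10000100)
  XOR R0, R1  → R0 = 124 XOR 132 = 248 (0b11111000)
Final: R0 = 248

248


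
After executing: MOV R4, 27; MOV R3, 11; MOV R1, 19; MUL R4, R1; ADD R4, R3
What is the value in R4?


Register state trace:
  MOV R4, 27  → R4 = 27
  MOV R3, 11  → R3 = 11
  MOV R1, 19  → R1 = 19
  MUL R4, R1  → R4 = 27 * 19 = 513
  ADD R4, R3  → R4 = 513 + 11 = 524
Final: R4 = 524

524


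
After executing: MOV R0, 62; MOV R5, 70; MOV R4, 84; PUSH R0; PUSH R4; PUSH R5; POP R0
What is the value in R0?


Stack trace (top is rightmost):
  MOV R0, 62  → R0 = 62
  MOV R5, 70  → R5 = 70
  MOV R4, 84  → R4 = 84
  PUSH R0  → stack: [62]
  PUSH R4  → stack: [62, 84]
  PUSH R5  → stack: [62, 84, 70]
  POP R0  → R0 = 70, stack: [62, 84]
Final: R0 = 70

70


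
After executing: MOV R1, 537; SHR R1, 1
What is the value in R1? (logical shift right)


Register state trace:
  MOV R1, 537  → R1 = 537
  SHR R1, 1  → R1 = 537 >> 1 = 537 // 2^1 = 268
Final: R1 = 268

268


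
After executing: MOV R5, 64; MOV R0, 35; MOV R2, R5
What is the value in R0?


Register state trace:
  MOV R5, 64  → R5 = 64
  MOV R0, 35  → R0 = 35
  MOV R2, R5  → R2 = 64
Final: R0 = 35

35


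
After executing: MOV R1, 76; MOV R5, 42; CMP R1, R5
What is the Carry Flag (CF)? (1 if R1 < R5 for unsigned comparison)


Register state trace:
  MOV R1, 76  → R1 = 76
  MOV R5, 42  → R5 = 42
  CMP R1, R5  → unsigned 76 - 42: no borrow
  76 >= 42, so CF = 0
CF = 0

0


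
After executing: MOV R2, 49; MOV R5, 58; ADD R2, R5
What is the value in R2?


Register state trace:
  MOV R2, 49  → R2 = 49
  MOV R5, 58  → R5 = 58
  ADD R2, R5  → R2 = 49 + 58 = 107
Final: R2 = 107

107


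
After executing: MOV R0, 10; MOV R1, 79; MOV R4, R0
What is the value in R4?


Register state trace:
  MOV R0, 10  → R0 = 10
  MOV R1, 79  → R1 = 79
  MOV R4, R0  → R4 = 10
Final: R4 = 10

10


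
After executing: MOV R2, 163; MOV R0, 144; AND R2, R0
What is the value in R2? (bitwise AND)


Register state trace:
  MOV R2, 163  → R2 = 163 (0b10100011)
  MOV R0, 144  → R0 = 144 (0b10010000)
  AND R2, R0  → R2 = 163 AND 144 = 128 (0b10000000)
Final: R2 = 128

128


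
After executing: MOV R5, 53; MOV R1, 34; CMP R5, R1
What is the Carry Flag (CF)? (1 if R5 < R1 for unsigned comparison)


Register state trace:
  MOV R5, 53  → R5 = 53
  MOV R1, 34  → R1 = 34
  CMP R5, R1  → unsigned 53 - 34: no borrow
  53 >= 34, so CF = 0
CF = 0

0


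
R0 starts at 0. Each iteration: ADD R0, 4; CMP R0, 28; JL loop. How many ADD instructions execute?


Loop trace (R0 starts at 0, target 28, step 4):
  ADD #1: R0 = 0 + 4 = 4  → 4 < 28, loop
  ADD #2: R0 = 4 + 4 = 8  → 8 < 28, loop
  ADD #3: R0 = 8 + 4 = 12  → 12 < 28, loop
  ADD #4: R0 = 12 + 4 = 16  → 16 < 28, loop
  ADD #5: R0 = 16 + 4 = 20  → 20 < 28, loop
  ADD #6: R0 = 20 + 4 = 24  → 24 < 28, loop
  ADD #7: R0 = 24 + 4 = 28  → 28 >= 28, exit
Total ADD instructions: 7

7


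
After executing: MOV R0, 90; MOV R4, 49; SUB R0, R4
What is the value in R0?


Register state trace:
  MOV R0, 90  → R0 = 90
  MOV R4, 49  → R4 = 49
  SUB R0, R4  → R0 = 90 - 49 = 41
Final: R0 = 41

41


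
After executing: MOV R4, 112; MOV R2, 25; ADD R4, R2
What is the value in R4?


Register state trace:
  MOV R4, 112  → R4 = 112
  MOV R2, 25  → R2 = 25
  ADD R4, R2  → R4 = 112 + 25 = 137
Final: R4 = 137

137


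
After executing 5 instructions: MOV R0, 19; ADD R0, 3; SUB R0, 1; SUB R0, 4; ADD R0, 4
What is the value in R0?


Register state trace:
  MOV R0, 19  → R0 = 19
  ADD R0, 3  → R0 = 19 + 3 = 22
  SUB R0, 1  → R0 = 22 - 1 = 21
  SUB R0, 4  → R0 = 21 - 4 = 17
  ADD R0, 4  → R0 = 17 + 4 = 21
Final: R0 = 21

21


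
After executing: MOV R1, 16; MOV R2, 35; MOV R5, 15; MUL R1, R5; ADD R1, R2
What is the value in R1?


Register state trace:
  MOV R1, 16  → R1 = 16
  MOV R2, 35  → R2 = 35
  MOV R5, 15  → R5 = 15
  MUL R1, R5  → R1 = 16 * 15 = 240
  ADD R1, R2  → R1 = 240 + 35 = 275
Final: R1 = 275

275


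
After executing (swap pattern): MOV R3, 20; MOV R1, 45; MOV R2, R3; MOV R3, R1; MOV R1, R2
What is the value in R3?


Register state trace (swap pattern):
  MOV R3, 20  → R3 = 20
  MOV R1, 45  → R1 = 45
  MOV R2, R3  → R2 = 20  (save R3)
  MOV R3, R1  → R3 = 45  (R3 gets R1's value)
  MOV R1, R2  → R1 = 20  (R1 gets saved value)
Final: R3 = 45

45


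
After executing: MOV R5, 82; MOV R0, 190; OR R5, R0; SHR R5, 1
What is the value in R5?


Register state trace:
  MOV R5, 82  → R5 = 82 (0b01010010)
  MOV R0, 190  → R0 = 190 (0b10111110)
  OR R5, R0  → R5 = 82 OR 190 = 254 (0b11111110)
  SHR R5, 1  → R5 = 254 >> 1 = 127
Final: R5 = 127

127


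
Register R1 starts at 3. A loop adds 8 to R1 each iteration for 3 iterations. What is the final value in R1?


Starting value: R1 = 3
  Iter 1: R1 = 3 + 8 = 11
  Iter 2: R1 = 11 + 8 = 19
  Iter 3: R1 = 19 + 8 = 27
Final: R1 = 27

27


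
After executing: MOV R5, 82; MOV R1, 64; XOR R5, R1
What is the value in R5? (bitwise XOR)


Register state trace:
  MOV R5, 82  → R5 = 82 (0b01010010)
  MOV R1, 64  → R1 = 64 (0b01000000)
  XOR R5, R1  → R5 = 82 XOR 64 = 18 (0b00010010)
Final: R5 = 18

18


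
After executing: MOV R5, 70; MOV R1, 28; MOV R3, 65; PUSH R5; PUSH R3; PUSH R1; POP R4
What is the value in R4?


Stack trace (top is rightmost):
  MOV R5, 70  → R5 = 70
  MOV R1, 28  → R1 = 28
  MOV R3, 65  → R3 = 65
  PUSH R5  → stack: [70]
  PUSH R3  → stack: [70, 65]
  PUSH R1  → stack: [70, 65, 28]
  POP R4  → R4 = 28, stack: [70, 65]
Final: R4 = 28

28


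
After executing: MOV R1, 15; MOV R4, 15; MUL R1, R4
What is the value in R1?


Register state trace:
  MOV R1, 15  → R1 = 15
  MOV R4, 15  → R4 = 15
  MUL R1, R4  → R1 = 15 * 15 = 225
Final: R1 = 225

225


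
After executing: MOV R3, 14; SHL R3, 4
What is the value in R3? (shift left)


Register state trace:
  MOV R3, 14  → R3 = 14
  SHL R3, 4  → R3 = 14 << 4 = 14 * 2^4 = 224
Final: R3 = 224

224


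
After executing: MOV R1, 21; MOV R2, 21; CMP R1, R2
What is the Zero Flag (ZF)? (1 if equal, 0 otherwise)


Register state trace:
  MOV R1, 21  → R1 = 21
  MOV R2, 21  → R2 = 21
  CMP R1, R2  → computes 21 - 21 = 0
  Result is zero, so values are equal
ZF = 1

1


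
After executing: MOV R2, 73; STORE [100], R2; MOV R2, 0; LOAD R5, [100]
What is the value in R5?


Register and memory trace:
  MOV R2, 73  → R2 = 73
  STORE [100], R2  → mem[100] = 73
  MOV R2, 0  → R2 = 0
  LOAD R5, [100]  → R5 = mem[100] = 73
Final: R5 = 73

73


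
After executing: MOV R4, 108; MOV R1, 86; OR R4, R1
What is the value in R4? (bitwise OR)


Register state trace:
  MOV R4, 108  → R4 = 108 (0b01101100)
  MOV R1, 86  → R1 = 86 (0b01010110)
  OR R4, R1   → R4 = 108 OR 86 = 126 (0b01111110)
Final: R4 = 126

126


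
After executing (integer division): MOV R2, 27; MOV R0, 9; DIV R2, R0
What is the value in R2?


Register state trace:
  MOV R2, 27  → R2 = 27
  MOV R0, 9  → R0 = 9
  DIV R2, R0  → R2 = 27 // 9 = 3
Final: R2 = 3

3


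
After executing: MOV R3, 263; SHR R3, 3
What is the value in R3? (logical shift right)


Register state trace:
  MOV R3, 263  → R3 = 263
  SHR R3, 3  → R3 = 263 >> 3 = 263 // 2^3 = 32
Final: R3 = 32

32


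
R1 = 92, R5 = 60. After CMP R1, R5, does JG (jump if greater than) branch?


Trace:
  R1 = 92, R5 = 60
  CMP R1, R5  → compares 92 vs 60
  JG checks: is 92 greater than 60?
  92 > 60, so condition is true
Branch taken: Yes

Yes


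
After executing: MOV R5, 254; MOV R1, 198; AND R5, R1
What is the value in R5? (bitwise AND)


Register state trace:
  MOV R5, 254  → R5 = 254 (0b11111110)
  MOV R1, 198  → R1 = 198 (0b11000110)
  AND R5, R1  → R5 = 254 AND 198 = 198 (0b11000110)
Final: R5 = 198

198


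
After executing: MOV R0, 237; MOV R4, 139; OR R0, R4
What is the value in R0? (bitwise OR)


Register state trace:
  MOV R0, 237  → R0 = 237 (0b11101101)
  MOV R4, 139  → R4 = 139 (0b10001011)
  OR R0, R4   → R0 = 237 OR 139 = 239 (0b11101111)
Final: R0 = 239

239


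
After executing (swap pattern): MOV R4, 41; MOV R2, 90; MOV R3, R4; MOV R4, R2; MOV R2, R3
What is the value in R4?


Register state trace (swap pattern):
  MOV R4, 41  → R4 = 41
  MOV R2, 90  → R2 = 90
  MOV R3, R4  → R3 = 41  (save R4)
  MOV R4, R2  → R4 = 90  (R4 gets R2's value)
  MOV R2, R3  → R2 = 41  (R2 gets saved value)
Final: R4 = 90

90


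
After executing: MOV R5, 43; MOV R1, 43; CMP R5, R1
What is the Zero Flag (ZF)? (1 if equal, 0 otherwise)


Register state trace:
  MOV R5, 43  → R5 = 43
  MOV R1, 43  → R1 = 43
  CMP R5, R1  → computes 43 - 43 = 0
  Result is zero, so values are equal
ZF = 1

1


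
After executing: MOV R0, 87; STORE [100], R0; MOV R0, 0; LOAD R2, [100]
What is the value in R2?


Register and memory trace:
  MOV R0, 87  → R0 = 87
  STORE [100], R0  → mem[100] = 87
  MOV R0, 0  → R0 = 0
  LOAD R2, [100]  → R2 = mem[100] = 87
Final: R2 = 87

87


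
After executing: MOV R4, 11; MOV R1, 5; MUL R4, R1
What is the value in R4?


Register state trace:
  MOV R4, 11  → R4 = 11
  MOV R1, 5  → R1 = 5
  MUL R4, R1  → R4 = 11 * 5 = 55
Final: R4 = 55

55


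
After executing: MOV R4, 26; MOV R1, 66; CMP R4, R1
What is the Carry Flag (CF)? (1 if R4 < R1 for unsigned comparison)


Register state trace:
  MOV R4, 26  → R4 = 26
  MOV R1, 66  → R1 = 66
  CMP R4, R1  → unsigned 26 - 66: borrow occurs
  26 < 66, so CF = 1
CF = 1

1


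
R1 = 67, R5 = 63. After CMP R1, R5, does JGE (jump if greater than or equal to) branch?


Trace:
  R1 = 67, R5 = 63
  CMP R1, R5  → compares 67 vs 63
  JGE checks: is 67 greater than or equal to 63?
  67 > 63, so condition is true
Branch taken: Yes

Yes


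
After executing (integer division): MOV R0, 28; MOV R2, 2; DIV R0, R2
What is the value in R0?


Register state trace:
  MOV R0, 28  → R0 = 28
  MOV R2, 2  → R2 = 2
  DIV R0, R2  → R0 = 28 // 2 = 14
Final: R0 = 14

14


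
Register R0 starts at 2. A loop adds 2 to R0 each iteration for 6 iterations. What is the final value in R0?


Starting value: R0 = 2
  Iter 1: R0 = 2 + 2 = 4
  Iter 2: R0 = 4 + 2 = 6
  Iter 3: R0 = 6 + 2 = 8
  Iter 4: R0 = 8 + 2 = 10
  Iter 5: R0 = 10 + 2 = 12
  Iter 6: R0 = 12 + 2 = 14
Final: R0 = 14

14


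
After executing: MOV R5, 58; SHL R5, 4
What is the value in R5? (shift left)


Register state trace:
  MOV R5, 58  → R5 = 58
  SHL R5, 4  → R5 = 58 << 4 = 58 * 2^4 = 928
Final: R5 = 928

928


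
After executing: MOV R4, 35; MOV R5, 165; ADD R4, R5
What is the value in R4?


Register state trace:
  MOV R4, 35  → R4 = 35
  MOV R5, 165  → R5 = 165
  ADD R4, R5  → R4 = 35 + 165 = 200
Final: R4 = 200

200


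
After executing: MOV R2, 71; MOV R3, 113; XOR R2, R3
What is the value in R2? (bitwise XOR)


Register state trace:
  MOV R2, 71  → R2 = 71 (0b01000111)
  MOV R3, 113  → R3 = 113 (0b01110001)
  XOR R2, R3  → R2 = 71 XOR 113 = 54 (0b00110110)
Final: R2 = 54

54


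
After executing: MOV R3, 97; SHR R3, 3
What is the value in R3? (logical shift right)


Register state trace:
  MOV R3, 97  → R3 = 97
  SHR R3, 3  → R3 = 97 >> 3 = 97 // 2^3 = 12
Final: R3 = 12

12


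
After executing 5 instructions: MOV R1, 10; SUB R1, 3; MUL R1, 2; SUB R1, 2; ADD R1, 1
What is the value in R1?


Register state trace:
  MOV R1, 10  → R1 = 10
  SUB R1, 3  → R1 = 10 - 3 = 7
  MUL R1, 2  → R1 = 7 * 2 = 14
  SUB R1, 2  → R1 = 14 - 2 = 12
  ADD R1, 1  → R1 = 12 + 1 = 13
Final: R1 = 13

13


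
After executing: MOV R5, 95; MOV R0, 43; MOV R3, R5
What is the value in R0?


Register state trace:
  MOV R5, 95  → R5 = 95
  MOV R0, 43  → R0 = 43
  MOV R3, R5  → R3 = 95
Final: R0 = 43

43


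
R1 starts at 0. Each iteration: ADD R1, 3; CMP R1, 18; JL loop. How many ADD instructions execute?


Loop trace (R1 starts at 0, target 18, step 3):
  ADD #1: R1 = 0 + 3 = 3  → 3 < 18, loop
  ADD #2: R1 = 3 + 3 = 6  → 6 < 18, loop
  ADD #3: R1 = 6 + 3 = 9  → 9 < 18, loop
  ADD #4: R1 = 9 + 3 = 12  → 12 < 18, loop
  ADD #5: R1 = 12 + 3 = 15  → 15 < 18, loop
  ADD #6: R1 = 15 + 3 = 18  → 18 >= 18, exit
Total ADD instructions: 6

6


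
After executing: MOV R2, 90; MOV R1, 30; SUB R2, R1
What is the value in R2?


Register state trace:
  MOV R2, 90  → R2 = 90
  MOV R1, 30  → R1 = 30
  SUB R2, R1  → R2 = 90 - 30 = 60
Final: R2 = 60

60


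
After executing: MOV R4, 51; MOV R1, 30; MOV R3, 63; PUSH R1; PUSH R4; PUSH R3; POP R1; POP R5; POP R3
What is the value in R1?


Stack trace (top is rightmost):
  MOV R4, 51  → R4 = 51
  MOV R1, 30  → R1 = 30
  MOV R3, 63  → R3 = 63
  PUSH R1  → stack: [30]
  PUSH R4  → stack: [30, 51]
  PUSH R3  → stack: [30, 51, 63]
  POP R1  → R1 = 63, stack: [30, 51]
  POP R5  → R5 = 51, stack: [30]
  POP R3  → R3 = 30, stack: []
Final: R1 = 63

63


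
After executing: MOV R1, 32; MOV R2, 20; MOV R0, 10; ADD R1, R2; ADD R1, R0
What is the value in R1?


Register state trace:
  MOV R1, 32  → R1 = 32
  MOV R2, 20  → R2 = 20
  MOV R0, 10  → R0 = 10
  ADD R1, R2  → R1 = 32 + 20 = 52
  ADD R1, R0  → R1 = 52 + 10 = 62
Final: R1 = 62

62


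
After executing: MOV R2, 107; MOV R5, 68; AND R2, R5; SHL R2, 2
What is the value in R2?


Register state trace:
  MOV R2, 107  → R2 = 107 (0b01101011)
  MOV R5, 68  → R5 = 68 (0b01000100)
  AND R2, R5  → R2 = 107 AND 68 = 64 (0b01000000)
  SHL R2, 2  → R2 = 64 << 2 = 256
Final: R2 = 256

256


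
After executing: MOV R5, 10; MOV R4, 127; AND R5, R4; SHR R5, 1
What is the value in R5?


Register state trace:
  MOV R5, 10  → R5 = 10 (0b00001010)
  MOV R4, 127  → R4 = 127 (0b01111111)
  AND R5, R4  → R5 = 10 AND 127 = 10 (0b00001010)
  SHR R5, 1  → R5 = 10 >> 1 = 5
Final: R5 = 5

5


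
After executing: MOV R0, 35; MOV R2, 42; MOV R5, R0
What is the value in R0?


Register state trace:
  MOV R0, 35  → R0 = 35
  MOV R2, 42  → R2 = 42
  MOV R5, R0  → R5 = 35
Final: R0 = 35

35


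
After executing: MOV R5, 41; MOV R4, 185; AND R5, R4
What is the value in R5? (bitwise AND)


Register state trace:
  MOV R5, 41  → R5 = 41 (0b00101001)
  MOV R4, 185  → R4 = 185 (0b10111001)
  AND R5, R4  → R5 = 41 AND 185 = 41 (0b00101001)
Final: R5 = 41

41


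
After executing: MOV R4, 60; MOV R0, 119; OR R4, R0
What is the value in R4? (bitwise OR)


Register state trace:
  MOV R4, 60  → R4 = 60 (0b00111100)
  MOV R0, 119  → R0 = 119 (0b01110111)
  OR R4, R0   → R4 = 60 OR 119 = 127 (0b01111111)
Final: R4 = 127

127


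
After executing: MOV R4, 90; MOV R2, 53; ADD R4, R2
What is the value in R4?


Register state trace:
  MOV R4, 90  → R4 = 90
  MOV R2, 53  → R2 = 53
  ADD R4, R2  → R4 = 90 + 53 = 143
Final: R4 = 143

143


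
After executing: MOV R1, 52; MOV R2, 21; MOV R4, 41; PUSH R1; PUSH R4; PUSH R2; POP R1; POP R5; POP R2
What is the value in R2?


Stack trace (top is rightmost):
  MOV R1, 52  → R1 = 52
  MOV R2, 21  → R2 = 21
  MOV R4, 41  → R4 = 41
  PUSH R1  → stack: [52]
  PUSH R4  → stack: [52, 41]
  PUSH R2  → stack: [52, 41, 21]
  POP R1  → R1 = 21, stack: [52, 41]
  POP R5  → R5 = 41, stack: [52]
  POP R2  → R2 = 52, stack: []
Final: R2 = 52

52


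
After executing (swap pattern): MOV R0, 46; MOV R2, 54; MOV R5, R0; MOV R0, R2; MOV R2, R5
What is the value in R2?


Register state trace (swap pattern):
  MOV R0, 46  → R0 = 46
  MOV R2, 54  → R2 = 54
  MOV R5, R0  → R5 = 46  (save R0)
  MOV R0, R2  → R0 = 54  (R0 gets R2's value)
  MOV R2, R5  → R2 = 46  (R2 gets saved value)
Final: R2 = 46

46


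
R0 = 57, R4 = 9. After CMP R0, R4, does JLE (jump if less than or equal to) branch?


Trace:
  R0 = 57, R4 = 9
  CMP R0, R4  → compares 57 vs 9
  JLE checks: is 57 less than or equal to 9?
  57 > 9, so condition is false
Branch taken: No

No


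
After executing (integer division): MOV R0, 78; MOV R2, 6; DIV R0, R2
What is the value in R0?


Register state trace:
  MOV R0, 78  → R0 = 78
  MOV R2, 6  → R2 = 6
  DIV R0, R2  → R0 = 78 // 6 = 13
Final: R0 = 13

13


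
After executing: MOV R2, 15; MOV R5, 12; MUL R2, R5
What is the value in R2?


Register state trace:
  MOV R2, 15  → R2 = 15
  MOV R5, 12  → R5 = 12
  MUL R2, R5  → R2 = 15 * 12 = 180
Final: R2 = 180

180


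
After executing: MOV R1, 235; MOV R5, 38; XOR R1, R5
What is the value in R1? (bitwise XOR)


Register state trace:
  MOV R1, 235  → R1 = 235 (0b11101011)
  MOV R5, 38  → R5 = 38 (0b00100110)
  XOR R1, R5  → R1 = 235 XOR 38 = 205 (0b11001101)
Final: R1 = 205

205


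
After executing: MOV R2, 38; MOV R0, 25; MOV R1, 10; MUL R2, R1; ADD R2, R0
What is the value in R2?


Register state trace:
  MOV R2, 38  → R2 = 38
  MOV R0, 25  → R0 = 25
  MOV R1, 10  → R1 = 10
  MUL R2, R1  → R2 = 38 * 10 = 380
  ADD R2, R0  → R2 = 380 + 25 = 405
Final: R2 = 405

405


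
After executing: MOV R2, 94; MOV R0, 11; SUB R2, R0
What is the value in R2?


Register state trace:
  MOV R2, 94  → R2 = 94
  MOV R0, 11  → R0 = 11
  SUB R2, R0  → R2 = 94 - 11 = 83
Final: R2 = 83

83


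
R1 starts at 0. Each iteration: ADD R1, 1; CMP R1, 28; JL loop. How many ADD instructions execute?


Loop trace (R1 starts at 0, target 28, step 1):
  ADD #1: R1 = 0 + 1 = 1  → 1 < 28, loop
  ADD #2: R1 = 1 + 1 = 2  → 2 < 28, loop
  ADD #3: R1 = 2 + 1 = 3  → 3 < 28, loop
  ADD #4: R1 = 3 + 1 = 4  → 4 < 28, loop
  ADD #5: R1 = 4 + 1 = 5  → 5 < 28, loop
  ADD #6: R1 = 5 + 1 = 6  → 6 < 28, loop
  ADD #7: R1 = 6 + 1 = 7  → 7 < 28, loop
  ADD #8: R1 = 7 + 1 = 8  → 8 < 28, loop
  ADD #9: R1 = 8 + 1 = 9  → 9 < 28, loop
  ADD #10: R1 = 9 + 1 = 10  → 10 < 28, loop
  ADD #11: R1 = 10 + 1 = 11  → 11 < 28, loop
  ADD #12: R1 = 11 + 1 = 12  → 12 < 28, loop
  ADD #13: R1 = 12 + 1 = 13  → 13 < 28, loop
  ADD #14: R1 = 13 + 1 = 14  → 14 < 28, loop
  ADD #15: R1 = 14 + 1 = 15  → 15 < 28, loop
  ADD #16: R1 = 15 + 1 = 16  → 16 < 28, loop
  ADD #17: R1 = 16 + 1 = 17  → 17 < 28, loop
  ADD #18: R1 = 17 + 1 = 18  → 18 < 28, loop
  ADD #19: R1 = 18 + 1 = 19  → 19 < 28, loop
  ADD #20: R1 = 19 + 1 = 20  → 20 < 28, loop
  ADD #21: R1 = 20 + 1 = 21  → 21 < 28, loop
  ADD #22: R1 = 21 + 1 = 22  → 22 < 28, loop
  ADD #23: R1 = 22 + 1 = 23  → 23 < 28, loop
  ADD #24: R1 = 23 + 1 = 24  → 24 < 28, loop
  ADD #25: R1 = 24 + 1 = 25  → 25 < 28, loop
  ADD #26: R1 = 25 + 1 = 26  → 26 < 28, loop
  ADD #27: R1 = 26 + 1 = 27  → 27 < 28, loop
  ADD #28: R1 = 27 + 1 = 28  → 28 >= 28, exit
Total ADD instructions: 28

28


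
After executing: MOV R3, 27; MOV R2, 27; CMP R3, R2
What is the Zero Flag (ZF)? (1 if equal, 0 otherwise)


Register state trace:
  MOV R3, 27  → R3 = 27
  MOV R2, 27  → R2 = 27
  CMP R3, R2  → computes 27 - 27 = 0
  Result is zero, so values are equal
ZF = 1

1


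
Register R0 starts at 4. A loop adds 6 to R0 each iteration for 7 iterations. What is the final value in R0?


Starting value: R0 = 4
  Iter 1: R0 = 4 + 6 = 10
  Iter 2: R0 = 10 + 6 = 16
  Iter 3: R0 = 16 + 6 = 22
  Iter 4: R0 = 22 + 6 = 28
  Iter 5: R0 = 28 + 6 = 34
  Iter 6: R0 = 34 + 6 = 40
  Iter 7: R0 = 40 + 6 = 46
Final: R0 = 46

46


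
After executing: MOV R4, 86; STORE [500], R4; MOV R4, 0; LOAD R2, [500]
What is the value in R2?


Register and memory trace:
  MOV R4, 86  → R4 = 86
  STORE [500], R4  → mem[500] = 86
  MOV R4, 0  → R4 = 0
  LOAD R2, [500]  → R2 = mem[500] = 86
Final: R2 = 86

86


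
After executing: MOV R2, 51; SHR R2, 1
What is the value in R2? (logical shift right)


Register state trace:
  MOV R2, 51  → R2 = 51
  SHR R2, 1  → R2 = 51 >> 1 = 51 // 2^1 = 25
Final: R2 = 25

25


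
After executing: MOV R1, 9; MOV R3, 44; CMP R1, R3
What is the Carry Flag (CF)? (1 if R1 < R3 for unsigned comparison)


Register state trace:
  MOV R1, 9  → R1 = 9
  MOV R3, 44  → R3 = 44
  CMP R1, R3  → unsigned 9 - 44: borrow occurs
  9 < 44, so CF = 1
CF = 1

1


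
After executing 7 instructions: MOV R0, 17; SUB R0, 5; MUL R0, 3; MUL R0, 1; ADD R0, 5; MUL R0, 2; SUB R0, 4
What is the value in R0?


Register state trace:
  MOV R0, 17  → R0 = 17
  SUB R0, 5  → R0 = 17 - 5 = 12
  MUL R0, 3  → R0 = 12 * 3 = 36
  MUL R0, 1  → R0 = 36 * 1 = 36
  ADD R0, 5  → R0 = 36 + 5 = 41
  MUL R0, 2  → R0 = 41 * 2 = 82
  SUB R0, 4  → R0 = 82 - 4 = 78
Final: R0 = 78

78


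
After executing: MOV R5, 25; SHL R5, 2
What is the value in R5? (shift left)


Register state trace:
  MOV R5, 25  → R5 = 25
  SHL R5, 2  → R5 = 25 << 2 = 25 * 2^2 = 100
Final: R5 = 100

100


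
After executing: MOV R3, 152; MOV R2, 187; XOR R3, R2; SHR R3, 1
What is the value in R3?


Register state trace:
  MOV R3, 152  → R3 = 152 (0b10011000)
  MOV R2, 187  → R2 = 187 (0b10111011)
  XOR R3, R2  → R3 = 152 XOR 187 = 35 (0b00100011)
  SHR R3, 1  → R3 = 35 >> 1 = 17
Final: R3 = 17

17


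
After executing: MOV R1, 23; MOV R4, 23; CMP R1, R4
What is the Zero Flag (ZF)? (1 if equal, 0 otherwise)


Register state trace:
  MOV R1, 23  → R1 = 23
  MOV R4, 23  → R4 = 23
  CMP R1, R4  → computes 23 - 23 = 0
  Result is zero, so values are equal
ZF = 1

1


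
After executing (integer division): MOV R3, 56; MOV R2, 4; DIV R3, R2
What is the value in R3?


Register state trace:
  MOV R3, 56  → R3 = 56
  MOV R2, 4  → R2 = 4
  DIV R3, R2  → R3 = 56 // 4 = 14
Final: R3 = 14

14


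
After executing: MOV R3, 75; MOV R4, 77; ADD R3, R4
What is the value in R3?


Register state trace:
  MOV R3, 75  → R3 = 75
  MOV R4, 77  → R4 = 77
  ADD R3, R4  → R3 = 75 + 77 = 152
Final: R3 = 152

152


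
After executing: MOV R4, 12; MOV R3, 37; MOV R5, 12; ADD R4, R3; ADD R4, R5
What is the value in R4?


Register state trace:
  MOV R4, 12  → R4 = 12
  MOV R3, 37  → R3 = 37
  MOV R5, 12  → R5 = 12
  ADD R4, R3  → R4 = 12 + 37 = 49
  ADD R4, R5  → R4 = 49 + 12 = 61
Final: R4 = 61

61


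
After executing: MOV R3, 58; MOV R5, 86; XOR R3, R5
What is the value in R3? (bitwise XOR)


Register state trace:
  MOV R3, 58  → R3 = 58 (0b00111010)
  MOV R5, 86  → R5 = 86 (0b01010110)
  XOR R3, R5  → R3 = 58 XOR 86 = 108 (0b01101100)
Final: R3 = 108

108


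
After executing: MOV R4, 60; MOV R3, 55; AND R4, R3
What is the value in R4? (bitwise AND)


Register state trace:
  MOV R4, 60  → R4 = 60 (0b00111100)
  MOV R3, 55  → R3 = 55 (0b00110111)
  AND R4, R3  → R4 = 60 AND 55 = 52 (0b00110100)
Final: R4 = 52

52


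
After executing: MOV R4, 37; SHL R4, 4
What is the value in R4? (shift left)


Register state trace:
  MOV R4, 37  → R4 = 37
  SHL R4, 4  → R4 = 37 << 4 = 37 * 2^4 = 592
Final: R4 = 592

592


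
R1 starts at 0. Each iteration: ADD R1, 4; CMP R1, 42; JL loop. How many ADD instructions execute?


Loop trace (R1 starts at 0, target 42, step 4):
  ADD #1: R1 = 0 + 4 = 4  → 4 < 42, loop
  ADD #2: R1 = 4 + 4 = 8  → 8 < 42, loop
  ADD #3: R1 = 8 + 4 = 12  → 12 < 42, loop
  ADD #4: R1 = 12 + 4 = 16  → 16 < 42, loop
  ADD #5: R1 = 16 + 4 = 20  → 20 < 42, loop
  ADD #6: R1 = 20 + 4 = 24  → 24 < 42, loop
  ADD #7: R1 = 24 + 4 = 28  → 28 < 42, loop
  ADD #8: R1 = 28 + 4 = 32  → 32 < 42, loop
  ADD #9: R1 = 32 + 4 = 36  → 36 < 42, loop
  ADD #10: R1 = 36 + 4 = 40  → 40 < 42, loop
  ADD #11: R1 = 40 + 4 = 44  → 44 >= 42, exit
Total ADD instructions: 11

11


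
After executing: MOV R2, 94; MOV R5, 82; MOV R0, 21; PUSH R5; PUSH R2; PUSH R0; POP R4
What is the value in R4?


Stack trace (top is rightmost):
  MOV R2, 94  → R2 = 94
  MOV R5, 82  → R5 = 82
  MOV R0, 21  → R0 = 21
  PUSH R5  → stack: [82]
  PUSH R2  → stack: [82, 94]
  PUSH R0  → stack: [82, 94, 21]
  POP R4  → R4 = 21, stack: [82, 94]
Final: R4 = 21

21


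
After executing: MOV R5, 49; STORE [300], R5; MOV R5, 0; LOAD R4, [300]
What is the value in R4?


Register and memory trace:
  MOV R5, 49  → R5 = 49
  STORE [300], R5  → mem[300] = 49
  MOV R5, 0  → R5 = 0
  LOAD R4, [300]  → R4 = mem[300] = 49
Final: R4 = 49

49


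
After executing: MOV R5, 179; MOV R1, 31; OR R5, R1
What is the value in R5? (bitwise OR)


Register state trace:
  MOV R5, 179  → R5 = 179 (0b10110011)
  MOV R1, 31  → R1 = 31 (0b00011111)
  OR R5, R1   → R5 = 179 OR 31 = 191 (0b10111111)
Final: R5 = 191

191
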